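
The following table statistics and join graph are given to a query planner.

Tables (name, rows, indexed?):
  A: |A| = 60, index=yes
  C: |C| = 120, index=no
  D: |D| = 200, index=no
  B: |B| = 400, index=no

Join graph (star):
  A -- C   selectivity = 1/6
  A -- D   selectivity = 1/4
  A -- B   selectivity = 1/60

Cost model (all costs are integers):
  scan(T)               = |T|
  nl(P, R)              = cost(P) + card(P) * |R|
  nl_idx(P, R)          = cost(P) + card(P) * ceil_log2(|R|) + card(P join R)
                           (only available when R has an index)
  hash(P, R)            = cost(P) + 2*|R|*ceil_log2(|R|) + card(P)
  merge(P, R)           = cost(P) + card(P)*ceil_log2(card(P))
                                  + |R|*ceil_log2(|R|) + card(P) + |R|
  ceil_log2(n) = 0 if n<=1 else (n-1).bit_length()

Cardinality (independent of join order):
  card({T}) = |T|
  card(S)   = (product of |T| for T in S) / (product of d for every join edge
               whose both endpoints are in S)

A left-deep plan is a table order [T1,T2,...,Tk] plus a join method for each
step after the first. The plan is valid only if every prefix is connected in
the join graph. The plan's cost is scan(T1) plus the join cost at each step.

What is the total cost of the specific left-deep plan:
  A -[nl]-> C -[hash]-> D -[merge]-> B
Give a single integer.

1035660

step 1: scan A: cost=60, card=60
step 2: join C via nl
    card(P join C) = 60*120/(6) = 1200
    cost = 60 + 60*120 = 7260
step 3: join D via hash
    card(P join D) = 1200*200/(4) = 60000
    cost = 7260 + 2*200*8 + 1200 = 11660
step 4: join B via merge
    card(P join B) = 60000*400/(60) = 400000
    cost = 11660 + 60000*16 + 400*9 + 60000 + 400 = 1035660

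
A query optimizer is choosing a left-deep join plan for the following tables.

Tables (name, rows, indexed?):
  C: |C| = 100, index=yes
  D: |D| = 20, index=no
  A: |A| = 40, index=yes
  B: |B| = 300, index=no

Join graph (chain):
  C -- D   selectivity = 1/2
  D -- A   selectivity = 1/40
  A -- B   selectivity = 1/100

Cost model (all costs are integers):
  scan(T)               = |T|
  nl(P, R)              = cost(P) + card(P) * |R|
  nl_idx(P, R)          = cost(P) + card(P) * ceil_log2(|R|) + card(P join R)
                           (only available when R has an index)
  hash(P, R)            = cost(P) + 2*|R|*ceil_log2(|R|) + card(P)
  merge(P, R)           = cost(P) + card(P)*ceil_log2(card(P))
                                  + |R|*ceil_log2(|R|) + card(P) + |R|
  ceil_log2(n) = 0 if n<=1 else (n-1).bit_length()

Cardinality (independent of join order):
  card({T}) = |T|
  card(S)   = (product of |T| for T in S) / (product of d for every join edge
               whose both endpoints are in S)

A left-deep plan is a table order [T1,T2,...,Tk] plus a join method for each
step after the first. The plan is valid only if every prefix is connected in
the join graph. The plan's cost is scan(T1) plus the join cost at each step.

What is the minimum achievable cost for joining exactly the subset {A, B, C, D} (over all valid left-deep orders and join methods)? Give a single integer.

Selinger DP over subsets of {A,B,C,D}:
  {C}: scan cost=100, card=100
  {D}: scan cost=20, card=20
  {A}: scan cost=40, card=40
  {B}: scan cost=300, card=300
  {CD}: card=1000; try (D,hash)→400, (C,merge)→940, (D,merge)→1020, (C,nl_idx)→1160, (C,hash)→1440, (C,nl)→2020 …(+1); best=400 via (D,hash)
  {AD}: card=20; try (A,nl_idx)→160, (D,hash)→280, (A,merge)→420, (D,merge)→440, (A,hash)→520, (A,nl)→820 …(+1); best=160 via (A,nl_idx)
  {AB}: card=120; try (A,hash)→1080, (A,nl_idx)→2220, (B,merge)→3320, (A,merge)→3580, (B,hash)→5480, (B,nl)→12040 …(+1); best=1080 via (A,hash)
  {ACD}: card=1000; try (C,merge)→1080, (C,nl_idx)→1300, (C,hash)→1580, (A,hash)→1880, (C,nl)→2160, (A,nl_idx)→7400 …(+2); best=1080 via (C,merge)
  {ABD}: card=60; try (D,hash)→1400, (D,merge)→2160, (B,merge)→3280, (D,nl)→3480, (B,hash)→5580, (B,nl)→6160; best=1400 via (D,hash)
  {ABCD}: card=3000; try (C,merge)→2620, (C,hash)→2860, (C,nl_idx)→4820, (C,nl)→7400, (B,hash)→7480, (B,merge)→15080 …(+1); best=2620 via (C,merge)

2620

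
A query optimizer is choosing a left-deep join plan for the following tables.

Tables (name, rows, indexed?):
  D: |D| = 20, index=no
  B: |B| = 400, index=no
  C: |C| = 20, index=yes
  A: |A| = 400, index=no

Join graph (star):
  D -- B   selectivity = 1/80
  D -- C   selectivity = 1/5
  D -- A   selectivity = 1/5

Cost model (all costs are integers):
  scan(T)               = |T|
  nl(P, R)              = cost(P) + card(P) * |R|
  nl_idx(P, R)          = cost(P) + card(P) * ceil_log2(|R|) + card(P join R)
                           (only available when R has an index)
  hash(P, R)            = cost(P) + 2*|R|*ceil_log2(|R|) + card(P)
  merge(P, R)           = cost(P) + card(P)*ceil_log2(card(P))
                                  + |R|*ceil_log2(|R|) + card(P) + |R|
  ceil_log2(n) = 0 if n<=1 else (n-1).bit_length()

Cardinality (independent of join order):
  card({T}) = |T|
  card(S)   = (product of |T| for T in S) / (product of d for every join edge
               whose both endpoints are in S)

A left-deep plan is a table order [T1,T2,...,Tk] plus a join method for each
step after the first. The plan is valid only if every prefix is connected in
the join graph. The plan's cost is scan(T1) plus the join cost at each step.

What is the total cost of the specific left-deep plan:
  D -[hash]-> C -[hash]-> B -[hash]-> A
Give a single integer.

15120

step 1: scan D: cost=20, card=20
step 2: join C via hash
    card(P join C) = 20*20/(5) = 80
    cost = 20 + 2*20*5 + 20 = 240
step 3: join B via hash
    card(P join B) = 80*400/(80) = 400
    cost = 240 + 2*400*9 + 80 = 7520
step 4: join A via hash
    card(P join A) = 400*400/(5) = 32000
    cost = 7520 + 2*400*9 + 400 = 15120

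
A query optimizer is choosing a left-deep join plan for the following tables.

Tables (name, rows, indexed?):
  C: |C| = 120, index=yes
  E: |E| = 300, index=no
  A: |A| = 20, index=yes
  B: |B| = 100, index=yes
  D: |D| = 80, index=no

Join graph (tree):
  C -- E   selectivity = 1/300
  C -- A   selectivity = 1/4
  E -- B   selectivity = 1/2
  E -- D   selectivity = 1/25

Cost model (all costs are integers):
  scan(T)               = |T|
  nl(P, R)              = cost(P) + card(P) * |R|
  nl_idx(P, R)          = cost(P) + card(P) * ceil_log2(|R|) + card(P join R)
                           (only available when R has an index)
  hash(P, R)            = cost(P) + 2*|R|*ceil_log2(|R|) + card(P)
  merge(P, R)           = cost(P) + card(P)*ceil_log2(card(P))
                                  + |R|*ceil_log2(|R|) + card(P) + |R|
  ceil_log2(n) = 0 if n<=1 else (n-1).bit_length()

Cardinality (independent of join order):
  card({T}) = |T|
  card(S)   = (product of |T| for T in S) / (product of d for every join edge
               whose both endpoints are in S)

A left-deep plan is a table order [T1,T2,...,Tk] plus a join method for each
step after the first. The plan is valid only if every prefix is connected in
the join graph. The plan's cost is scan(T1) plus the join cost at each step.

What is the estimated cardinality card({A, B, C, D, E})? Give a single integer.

96000

Tables in S: A(20), B(100), C(120), D(80), E(300)
Edges inside S: C-E(d=300), C-A(d=4), E-B(d=2), E-D(d=25)
numerator = 20 * 100 * 120 * 80 * 300 = 5760000000
denominator = 300 * 4 * 2 * 25 = 60000
card(S) = 5760000000 / 60000 = 96000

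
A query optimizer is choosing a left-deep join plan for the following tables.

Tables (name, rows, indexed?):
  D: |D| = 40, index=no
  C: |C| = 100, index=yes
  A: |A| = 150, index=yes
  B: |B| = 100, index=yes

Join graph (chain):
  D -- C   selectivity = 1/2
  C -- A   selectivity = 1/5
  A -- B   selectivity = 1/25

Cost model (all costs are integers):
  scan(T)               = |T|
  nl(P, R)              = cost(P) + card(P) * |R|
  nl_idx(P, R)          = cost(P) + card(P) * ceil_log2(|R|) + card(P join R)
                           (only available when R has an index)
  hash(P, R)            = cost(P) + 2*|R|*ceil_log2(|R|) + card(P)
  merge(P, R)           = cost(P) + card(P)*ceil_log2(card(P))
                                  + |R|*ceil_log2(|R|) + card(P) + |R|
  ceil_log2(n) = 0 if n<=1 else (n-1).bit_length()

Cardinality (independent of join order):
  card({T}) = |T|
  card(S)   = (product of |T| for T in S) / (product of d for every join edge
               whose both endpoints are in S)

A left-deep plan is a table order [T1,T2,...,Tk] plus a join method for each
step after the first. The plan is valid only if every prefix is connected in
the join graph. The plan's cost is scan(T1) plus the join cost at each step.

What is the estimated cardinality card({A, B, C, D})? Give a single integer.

Tables in S: A(150), B(100), C(100), D(40)
Edges inside S: D-C(d=2), C-A(d=5), A-B(d=25)
numerator = 150 * 100 * 100 * 40 = 60000000
denominator = 2 * 5 * 25 = 250
card(S) = 60000000 / 250 = 240000

240000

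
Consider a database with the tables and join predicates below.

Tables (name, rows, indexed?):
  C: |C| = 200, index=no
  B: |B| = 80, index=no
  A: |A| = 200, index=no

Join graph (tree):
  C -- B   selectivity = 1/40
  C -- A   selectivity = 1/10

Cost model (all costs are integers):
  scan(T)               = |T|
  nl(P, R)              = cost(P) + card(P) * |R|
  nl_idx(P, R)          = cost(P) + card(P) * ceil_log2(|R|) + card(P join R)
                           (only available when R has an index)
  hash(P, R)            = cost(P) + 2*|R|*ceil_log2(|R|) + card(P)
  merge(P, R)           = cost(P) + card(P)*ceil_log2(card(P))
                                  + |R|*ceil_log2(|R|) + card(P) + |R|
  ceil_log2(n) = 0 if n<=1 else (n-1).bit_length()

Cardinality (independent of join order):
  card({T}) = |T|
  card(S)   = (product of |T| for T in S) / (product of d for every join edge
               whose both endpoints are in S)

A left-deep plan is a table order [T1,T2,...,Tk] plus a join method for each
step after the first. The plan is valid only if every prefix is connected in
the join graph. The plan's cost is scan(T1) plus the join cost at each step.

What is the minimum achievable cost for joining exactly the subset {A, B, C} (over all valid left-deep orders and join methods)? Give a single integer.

5120

Selinger DP over subsets of {A,B,C}:
  {C}: scan cost=200, card=200
  {B}: scan cost=80, card=80
  {A}: scan cost=200, card=200
  {BC}: card=400; try (B,hash)→1520, (C,merge)→2520, (B,merge)→2640, (C,hash)→3360, (C,nl)→16080, (B,nl)→16200; best=1520 via (B,hash)
  {AC}: card=4000; try (C,hash)→3600, (A,hash)→3600, (C,merge)→3800, (A,merge)→3800, (C,nl)→40200, (A,nl)→40200; best=3600 via (C,hash)
  {ABC}: card=8000; try (A,hash)→5120, (A,merge)→7320, (B,hash)→8720, (B,merge)→56240, (A,nl)→81520, (B,nl)→323600; best=5120 via (A,hash)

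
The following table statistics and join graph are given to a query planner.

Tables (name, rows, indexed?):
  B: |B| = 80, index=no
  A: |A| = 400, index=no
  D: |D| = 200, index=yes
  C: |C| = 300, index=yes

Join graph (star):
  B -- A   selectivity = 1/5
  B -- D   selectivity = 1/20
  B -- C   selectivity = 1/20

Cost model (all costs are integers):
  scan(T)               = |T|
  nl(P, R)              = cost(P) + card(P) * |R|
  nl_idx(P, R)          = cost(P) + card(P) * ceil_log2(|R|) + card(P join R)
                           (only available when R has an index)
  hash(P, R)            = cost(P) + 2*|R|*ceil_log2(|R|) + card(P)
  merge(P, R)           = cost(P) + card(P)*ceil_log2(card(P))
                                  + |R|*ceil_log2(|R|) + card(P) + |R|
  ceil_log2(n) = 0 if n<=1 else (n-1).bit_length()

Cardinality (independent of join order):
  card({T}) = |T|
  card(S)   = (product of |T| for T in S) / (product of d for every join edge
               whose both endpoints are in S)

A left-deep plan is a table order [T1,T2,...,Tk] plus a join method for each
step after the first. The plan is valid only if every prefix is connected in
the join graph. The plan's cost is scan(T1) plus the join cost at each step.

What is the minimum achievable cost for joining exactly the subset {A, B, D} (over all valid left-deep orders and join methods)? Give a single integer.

9520

Selinger DP over subsets of {A,B,D}:
  {B}: scan cost=80, card=80
  {A}: scan cost=400, card=400
  {D}: scan cost=200, card=200
  {AB}: card=6400; try (B,hash)→1920, (A,merge)→4720, (B,merge)→5040, (A,hash)→7360, (A,nl)→32080, (B,nl)→32400; best=1920 via (B,hash)
  {BD}: card=800; try (D,nl_idx)→1520, (B,hash)→1520, (D,merge)→2520, (B,merge)→2640, (D,hash)→3360, (D,nl)→16080 …(+1); best=1520 via (D,nl_idx)
  {ABD}: card=64000; try (A,hash)→9520, (D,hash)→11520, (A,merge)→14320, (D,merge)→93320, (D,nl_idx)→117120, (A,nl)→321520 …(+1); best=9520 via (A,hash)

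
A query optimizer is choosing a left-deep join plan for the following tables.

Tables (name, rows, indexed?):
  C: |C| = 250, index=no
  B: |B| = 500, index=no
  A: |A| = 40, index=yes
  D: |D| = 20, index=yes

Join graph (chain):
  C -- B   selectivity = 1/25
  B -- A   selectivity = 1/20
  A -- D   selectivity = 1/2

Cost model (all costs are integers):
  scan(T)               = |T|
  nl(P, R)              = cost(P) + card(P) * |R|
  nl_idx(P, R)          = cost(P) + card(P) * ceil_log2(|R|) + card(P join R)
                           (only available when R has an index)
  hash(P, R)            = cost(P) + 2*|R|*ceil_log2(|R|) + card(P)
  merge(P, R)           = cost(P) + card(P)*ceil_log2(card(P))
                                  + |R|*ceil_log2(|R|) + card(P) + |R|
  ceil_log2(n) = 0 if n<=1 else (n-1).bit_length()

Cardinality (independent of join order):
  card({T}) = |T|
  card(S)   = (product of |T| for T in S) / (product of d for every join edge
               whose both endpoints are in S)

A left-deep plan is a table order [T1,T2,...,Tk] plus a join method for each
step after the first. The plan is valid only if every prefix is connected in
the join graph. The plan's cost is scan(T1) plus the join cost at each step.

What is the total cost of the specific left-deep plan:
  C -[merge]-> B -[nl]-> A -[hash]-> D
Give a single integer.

step 1: scan C: cost=250, card=250
step 2: join B via merge
    card(P join B) = 250*500/(25) = 5000
    cost = 250 + 250*8 + 500*9 + 250 + 500 = 7500
step 3: join A via nl
    card(P join A) = 5000*40/(20) = 10000
    cost = 7500 + 5000*40 = 207500
step 4: join D via hash
    card(P join D) = 10000*20/(2) = 100000
    cost = 207500 + 2*20*5 + 10000 = 217700

217700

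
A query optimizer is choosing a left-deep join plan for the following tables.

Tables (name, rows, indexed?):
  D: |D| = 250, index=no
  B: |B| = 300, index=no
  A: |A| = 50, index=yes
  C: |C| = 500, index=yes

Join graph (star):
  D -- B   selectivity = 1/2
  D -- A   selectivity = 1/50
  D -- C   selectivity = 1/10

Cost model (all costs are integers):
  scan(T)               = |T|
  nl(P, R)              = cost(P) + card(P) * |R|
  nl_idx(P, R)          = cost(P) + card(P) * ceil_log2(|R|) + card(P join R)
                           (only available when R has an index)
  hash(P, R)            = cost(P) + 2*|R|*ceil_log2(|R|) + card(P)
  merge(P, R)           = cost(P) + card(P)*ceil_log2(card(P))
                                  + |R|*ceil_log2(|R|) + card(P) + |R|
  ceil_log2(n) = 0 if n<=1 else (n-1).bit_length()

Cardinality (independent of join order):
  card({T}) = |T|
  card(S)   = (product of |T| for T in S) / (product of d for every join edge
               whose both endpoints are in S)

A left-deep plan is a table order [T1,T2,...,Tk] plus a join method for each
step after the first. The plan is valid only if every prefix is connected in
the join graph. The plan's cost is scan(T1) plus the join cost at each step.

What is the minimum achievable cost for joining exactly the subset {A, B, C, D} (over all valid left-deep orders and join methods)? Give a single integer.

Selinger DP over subsets of {A,B,C,D}:
  {D}: scan cost=250, card=250
  {B}: scan cost=300, card=300
  {A}: scan cost=50, card=50
  {C}: scan cost=500, card=500
  {BD}: card=37500; try (D,hash)→4600, (B,merge)→5500, (D,merge)→5550, (B,hash)→5900, (B,nl)→75250, (D,nl)→75300; best=4600 via (D,hash)
  {AD}: card=250; try (A,hash)→1100, (A,nl_idx)→2000, (D,merge)→2650, (A,merge)→2850, (D,hash)→4100, (D,nl)→12550 …(+1); best=1100 via (A,hash)
  {CD}: card=12500; try (D,hash)→5000, (C,merge)→7500, (D,merge)→7750, (C,hash)→9500, (C,nl_idx)→15000, (C,nl)→125250 …(+1); best=5000 via (D,hash)
  {ABD}: card=37500; try (B,merge)→6350, (B,hash)→6750, (A,hash)→42700, (B,nl)→76100, (A,nl_idx)→267100, (A,merge)→642450 …(+1); best=6350 via (B,merge)
  {BCD}: card=1875000; try (B,hash)→22900, (C,hash)→51100, (B,merge)→195500, (C,merge)→647100, (C,nl_idx)→2217100, (B,nl)→3755000 …(+1); best=22900 via (B,hash)
  {ACD}: card=12500; try (C,merge)→8350, (C,hash)→10350, (C,nl_idx)→15850, (A,hash)→18100, (A,nl_idx)→92500, (C,nl)→126100 …(+2); best=8350 via (C,merge)
  {ABCD}: card=1875000; try (B,hash)→26250, (C,hash)→52850, (B,merge)→198850, (C,merge)→648850, (A,hash)→1898500, (C,nl_idx)→2218850 …(+5); best=26250 via (B,hash)

26250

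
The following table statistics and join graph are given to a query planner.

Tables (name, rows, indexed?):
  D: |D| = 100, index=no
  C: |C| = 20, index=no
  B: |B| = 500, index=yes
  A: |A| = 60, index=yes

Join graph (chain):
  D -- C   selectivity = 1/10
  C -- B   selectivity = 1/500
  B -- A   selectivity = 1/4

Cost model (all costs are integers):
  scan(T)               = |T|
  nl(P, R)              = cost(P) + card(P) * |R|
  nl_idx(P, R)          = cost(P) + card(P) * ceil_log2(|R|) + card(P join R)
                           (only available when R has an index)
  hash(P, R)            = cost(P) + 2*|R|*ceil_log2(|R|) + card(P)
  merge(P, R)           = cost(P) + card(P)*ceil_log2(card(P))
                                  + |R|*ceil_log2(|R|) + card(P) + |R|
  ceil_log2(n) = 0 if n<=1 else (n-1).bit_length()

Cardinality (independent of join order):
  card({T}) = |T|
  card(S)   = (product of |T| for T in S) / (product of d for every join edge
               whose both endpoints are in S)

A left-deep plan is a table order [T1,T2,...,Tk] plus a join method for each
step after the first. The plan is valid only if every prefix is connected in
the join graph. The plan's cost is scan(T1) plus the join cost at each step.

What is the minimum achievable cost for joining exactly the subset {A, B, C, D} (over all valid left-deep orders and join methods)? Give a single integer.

2060

Selinger DP over subsets of {A,B,C,D}:
  {D}: scan cost=100, card=100
  {C}: scan cost=20, card=20
  {B}: scan cost=500, card=500
  {A}: scan cost=60, card=60
  {CD}: card=200; try (C,hash)→400, (D,merge)→940, (C,merge)→1020, (D,hash)→1440, (D,nl)→2020, (C,nl)→2100; best=400 via (C,hash)
  {BC}: card=20; try (B,nl_idx)→220, (C,hash)→1200, (B,merge)→5140, (C,merge)→5620, (B,hash)→9040, (B,nl)→10020 …(+1); best=220 via (B,nl_idx)
  {AB}: card=7500; try (A,hash)→1720, (B,merge)→5480, (A,merge)→5920, (B,nl_idx)→8100, (B,hash)→9120, (A,nl_idx)→11000 …(+2); best=1720 via (A,hash)
  {BCD}: card=200; try (D,merge)→1140, (D,hash)→1640, (D,nl)→2220, (B,nl_idx)→2400, (B,merge)→7200, (B,hash)→9600 …(+1); best=1140 via (D,merge)
  {ABC}: card=300; try (A,nl_idx)→640, (A,merge)→760, (A,hash)→960, (A,nl)→1420, (C,hash)→9420, (C,merge)→106840 …(+1); best=640 via (A,nl_idx)
  {ABCD}: card=3000; try (A,hash)→2060, (D,hash)→2340, (A,merge)→3360, (D,merge)→4440, (A,nl_idx)→5340, (A,nl)→13140 …(+1); best=2060 via (A,hash)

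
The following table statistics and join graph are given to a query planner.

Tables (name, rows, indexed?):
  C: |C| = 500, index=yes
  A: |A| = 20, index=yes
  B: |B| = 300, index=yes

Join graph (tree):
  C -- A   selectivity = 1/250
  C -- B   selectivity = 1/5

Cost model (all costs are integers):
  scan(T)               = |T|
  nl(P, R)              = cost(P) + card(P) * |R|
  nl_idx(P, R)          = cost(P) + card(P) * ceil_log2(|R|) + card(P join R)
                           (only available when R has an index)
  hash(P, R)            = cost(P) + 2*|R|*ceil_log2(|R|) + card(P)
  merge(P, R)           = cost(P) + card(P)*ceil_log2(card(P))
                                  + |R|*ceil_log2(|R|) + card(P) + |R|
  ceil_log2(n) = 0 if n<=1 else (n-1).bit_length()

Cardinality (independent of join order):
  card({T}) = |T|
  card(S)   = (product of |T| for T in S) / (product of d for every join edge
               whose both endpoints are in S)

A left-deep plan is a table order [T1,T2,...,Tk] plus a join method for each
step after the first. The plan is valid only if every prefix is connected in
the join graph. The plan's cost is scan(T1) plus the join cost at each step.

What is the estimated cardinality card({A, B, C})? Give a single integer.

2400

Tables in S: A(20), B(300), C(500)
Edges inside S: C-A(d=250), C-B(d=5)
numerator = 20 * 300 * 500 = 3000000
denominator = 250 * 5 = 1250
card(S) = 3000000 / 1250 = 2400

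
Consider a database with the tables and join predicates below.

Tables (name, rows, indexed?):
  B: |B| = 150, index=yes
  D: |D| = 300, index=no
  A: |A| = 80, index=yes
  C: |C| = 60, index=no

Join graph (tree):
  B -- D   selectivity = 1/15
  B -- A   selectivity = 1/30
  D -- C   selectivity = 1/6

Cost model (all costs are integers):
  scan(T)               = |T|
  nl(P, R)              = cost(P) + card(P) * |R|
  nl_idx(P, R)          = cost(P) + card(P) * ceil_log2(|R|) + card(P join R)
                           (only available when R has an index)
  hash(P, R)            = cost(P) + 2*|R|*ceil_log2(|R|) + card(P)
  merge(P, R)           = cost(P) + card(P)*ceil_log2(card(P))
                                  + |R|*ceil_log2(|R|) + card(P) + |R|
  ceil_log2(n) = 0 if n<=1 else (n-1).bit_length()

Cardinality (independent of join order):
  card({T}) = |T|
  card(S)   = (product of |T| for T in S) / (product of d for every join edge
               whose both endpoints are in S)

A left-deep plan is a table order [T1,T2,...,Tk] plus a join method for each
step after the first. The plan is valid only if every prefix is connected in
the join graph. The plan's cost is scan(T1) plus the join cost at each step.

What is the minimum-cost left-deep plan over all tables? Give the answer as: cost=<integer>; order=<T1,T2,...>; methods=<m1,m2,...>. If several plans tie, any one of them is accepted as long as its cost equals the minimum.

cost=15640; order=A,B,D,C; methods=nl_idx,hash,hash

Selinger DP (subsets sized 1..n):
  {B}: scan cost=150, card=150
  {D}: scan cost=300, card=300
  {A}: scan cost=80, card=80
  {C}: scan cost=60, card=60
  {BD}: card=3000; try (B,hash)→3000, (D,merge)→4500, (B,merge)→4650, (D,hash)→5700, (B,nl_idx)→5700, (D,nl)→45150 …(+1); best=3000 via (B,hash)
  {AB}: card=400; try (B,nl_idx)→1120, (A,hash)→1420, (A,nl_idx)→1600, (B,merge)→2070, (A,merge)→2140, (B,hash)→2560 …(+2); best=1120 via (B,nl_idx)
  {CD}: card=3000; try (C,hash)→1320, (D,merge)→3480, (C,merge)→3720, (D,hash)→5520, (D,nl)→18060, (C,nl)→18300; best=1320 via (C,hash)
  {ABD}: card=8000; try (D,hash)→6920, (A,hash)→7120, (D,merge)→8120, (A,nl_idx)→32000, (A,merge)→42640, (D,nl)→121120 …(+1); best=6920 via (D,hash)
  {BCD}: card=30000; try (C,hash)→6720, (B,hash)→6720, (B,merge)→41670, (C,merge)→42420, (B,nl_idx)→55320, (C,nl)→183000 …(+1); best=6720 via (C,hash)
  {ABCD}: card=80000; try (C,hash)→15640, (A,hash)→37840, (C,merge)→119340, (A,nl_idx)→296720, (C,nl)→486920, (A,merge)→487360 …(+1); best=15640 via (C,hash)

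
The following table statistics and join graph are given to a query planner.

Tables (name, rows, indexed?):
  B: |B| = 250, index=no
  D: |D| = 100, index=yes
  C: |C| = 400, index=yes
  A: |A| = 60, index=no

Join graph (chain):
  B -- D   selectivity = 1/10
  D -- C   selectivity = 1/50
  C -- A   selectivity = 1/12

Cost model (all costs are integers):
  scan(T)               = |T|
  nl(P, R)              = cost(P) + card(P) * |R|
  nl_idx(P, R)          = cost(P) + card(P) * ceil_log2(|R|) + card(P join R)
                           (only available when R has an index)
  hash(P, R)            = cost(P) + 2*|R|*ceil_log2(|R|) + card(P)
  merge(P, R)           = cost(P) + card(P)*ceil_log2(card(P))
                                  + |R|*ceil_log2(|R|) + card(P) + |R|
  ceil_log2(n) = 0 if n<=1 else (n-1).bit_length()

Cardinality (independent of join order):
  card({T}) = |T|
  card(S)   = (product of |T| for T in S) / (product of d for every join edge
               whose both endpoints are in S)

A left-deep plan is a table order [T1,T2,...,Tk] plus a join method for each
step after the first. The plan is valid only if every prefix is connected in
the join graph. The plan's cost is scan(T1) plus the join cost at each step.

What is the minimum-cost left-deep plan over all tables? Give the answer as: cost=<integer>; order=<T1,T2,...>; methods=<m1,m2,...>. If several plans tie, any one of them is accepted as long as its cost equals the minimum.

cost=11320; order=D,C,A,B; methods=nl_idx,hash,hash

Selinger DP (subsets sized 1..n):
  {B}: scan cost=250, card=250
  {D}: scan cost=100, card=100
  {C}: scan cost=400, card=400
  {A}: scan cost=60, card=60
  {BD}: card=2500; try (D,hash)→1900, (B,merge)→3150, (D,merge)→3300, (B,hash)→4200, (D,nl_idx)→4500, (B,nl)→25100 …(+1); best=1900 via (D,hash)
  {CD}: card=800; try (C,nl_idx)→1800, (D,hash)→2200, (D,nl_idx)→4000, (C,merge)→4900, (D,merge)→5200, (C,hash)→7400 …(+2); best=1800 via (C,nl_idx)
  {AC}: card=2000; try (A,hash)→1520, (C,nl_idx)→2600, (C,merge)→4480, (A,merge)→4820, (C,hash)→7320, (C,nl)→24060 …(+1); best=1520 via (A,hash)
  {BCD}: card=20000; try (B,hash)→6600, (C,hash)→11600, (B,merge)→12850, (C,merge)→38400, (C,nl_idx)→44400, (B,nl)→201800 …(+1); best=6600 via (B,hash)
  {ACD}: card=4000; try (A,hash)→3320, (D,hash)→4920, (A,merge)→11020, (D,nl_idx)→19520, (D,merge)→26320, (A,nl)→49800 …(+1); best=3320 via (A,hash)
  {ABCD}: card=100000; try (B,hash)→11320, (A,hash)→27320, (B,merge)→57570, (A,merge)→327020, (B,nl)→1003320, (A,nl)→1206600; best=11320 via (B,hash)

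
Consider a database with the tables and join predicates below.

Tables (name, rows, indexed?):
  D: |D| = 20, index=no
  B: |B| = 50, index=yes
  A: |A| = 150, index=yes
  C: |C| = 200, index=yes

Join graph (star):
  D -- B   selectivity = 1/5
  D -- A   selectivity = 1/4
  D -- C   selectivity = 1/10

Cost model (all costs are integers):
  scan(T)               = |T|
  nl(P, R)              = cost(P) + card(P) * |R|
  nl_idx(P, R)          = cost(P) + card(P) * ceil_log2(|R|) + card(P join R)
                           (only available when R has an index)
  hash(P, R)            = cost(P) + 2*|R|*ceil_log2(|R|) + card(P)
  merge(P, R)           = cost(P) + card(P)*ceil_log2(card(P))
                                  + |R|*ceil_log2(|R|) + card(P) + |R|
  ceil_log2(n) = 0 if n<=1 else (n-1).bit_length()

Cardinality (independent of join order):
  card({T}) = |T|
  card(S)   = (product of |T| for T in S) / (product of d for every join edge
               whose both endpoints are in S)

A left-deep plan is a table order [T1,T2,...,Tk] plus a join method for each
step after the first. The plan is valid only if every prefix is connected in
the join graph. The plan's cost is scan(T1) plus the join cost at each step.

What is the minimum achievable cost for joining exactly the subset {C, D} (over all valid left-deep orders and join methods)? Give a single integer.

580

Selinger DP over subsets of {C,D}:
  {D}: scan cost=20, card=20
  {C}: scan cost=200, card=200
  {CD}: card=400; try (C,nl_idx)→580, (D,hash)→600, (C,merge)→1940, (D,merge)→2120, (C,hash)→3240, (C,nl)→4020 …(+1); best=580 via (C,nl_idx)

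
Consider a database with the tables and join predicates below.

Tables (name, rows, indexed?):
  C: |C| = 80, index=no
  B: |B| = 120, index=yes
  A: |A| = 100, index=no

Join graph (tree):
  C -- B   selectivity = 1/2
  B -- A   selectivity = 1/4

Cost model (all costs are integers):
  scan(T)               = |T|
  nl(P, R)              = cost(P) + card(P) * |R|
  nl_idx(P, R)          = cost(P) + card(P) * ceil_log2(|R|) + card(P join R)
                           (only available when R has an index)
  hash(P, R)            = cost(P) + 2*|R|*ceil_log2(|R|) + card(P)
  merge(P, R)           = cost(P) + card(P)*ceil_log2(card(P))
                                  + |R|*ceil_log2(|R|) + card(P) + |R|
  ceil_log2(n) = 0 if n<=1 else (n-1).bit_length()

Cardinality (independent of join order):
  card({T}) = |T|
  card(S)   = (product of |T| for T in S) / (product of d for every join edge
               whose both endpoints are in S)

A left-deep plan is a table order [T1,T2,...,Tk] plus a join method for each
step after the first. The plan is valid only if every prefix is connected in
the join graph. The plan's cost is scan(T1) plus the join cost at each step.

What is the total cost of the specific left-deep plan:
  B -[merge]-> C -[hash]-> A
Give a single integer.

step 1: scan B: cost=120, card=120
step 2: join C via merge
    card(P join C) = 120*80/(2) = 4800
    cost = 120 + 120*7 + 80*7 + 120 + 80 = 1720
step 3: join A via hash
    card(P join A) = 4800*100/(4) = 120000
    cost = 1720 + 2*100*7 + 4800 = 7920

7920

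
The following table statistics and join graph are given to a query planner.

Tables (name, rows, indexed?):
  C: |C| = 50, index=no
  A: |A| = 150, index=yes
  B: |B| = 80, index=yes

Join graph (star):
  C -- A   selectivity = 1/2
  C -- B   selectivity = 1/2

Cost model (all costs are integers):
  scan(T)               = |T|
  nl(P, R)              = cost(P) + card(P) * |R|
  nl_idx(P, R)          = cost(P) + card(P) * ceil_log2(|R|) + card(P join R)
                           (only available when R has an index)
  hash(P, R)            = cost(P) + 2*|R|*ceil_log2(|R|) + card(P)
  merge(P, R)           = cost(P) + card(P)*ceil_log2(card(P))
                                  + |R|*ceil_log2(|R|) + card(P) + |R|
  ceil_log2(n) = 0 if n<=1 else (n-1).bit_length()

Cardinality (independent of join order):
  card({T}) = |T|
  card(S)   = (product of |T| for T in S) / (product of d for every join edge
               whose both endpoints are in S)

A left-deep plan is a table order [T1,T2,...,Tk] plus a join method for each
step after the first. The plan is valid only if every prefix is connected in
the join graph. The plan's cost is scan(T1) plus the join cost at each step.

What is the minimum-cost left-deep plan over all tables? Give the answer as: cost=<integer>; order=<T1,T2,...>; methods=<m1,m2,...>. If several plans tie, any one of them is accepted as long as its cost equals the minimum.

cost=5160; order=B,C,A; methods=hash,hash

Selinger DP (subsets sized 1..n):
  {C}: scan cost=50, card=50
  {A}: scan cost=150, card=150
  {B}: scan cost=80, card=80
  {AC}: card=3750; try (C,hash)→900, (A,merge)→1750, (C,merge)→1850, (A,hash)→2500, (A,nl_idx)→4200, (A,nl)→7550 …(+1); best=900 via (C,hash)
  {BC}: card=2000; try (C,hash)→760, (B,merge)→1040, (C,merge)→1070, (B,hash)→1220, (B,nl_idx)→2400, (B,nl)→4050 …(+1); best=760 via (C,hash)
  {ABC}: card=150000; try (A,hash)→5160, (B,hash)→5770, (A,merge)→26110, (B,merge)→50290, (A,nl_idx)→166760, (B,nl_idx)→177150 …(+2); best=5160 via (A,hash)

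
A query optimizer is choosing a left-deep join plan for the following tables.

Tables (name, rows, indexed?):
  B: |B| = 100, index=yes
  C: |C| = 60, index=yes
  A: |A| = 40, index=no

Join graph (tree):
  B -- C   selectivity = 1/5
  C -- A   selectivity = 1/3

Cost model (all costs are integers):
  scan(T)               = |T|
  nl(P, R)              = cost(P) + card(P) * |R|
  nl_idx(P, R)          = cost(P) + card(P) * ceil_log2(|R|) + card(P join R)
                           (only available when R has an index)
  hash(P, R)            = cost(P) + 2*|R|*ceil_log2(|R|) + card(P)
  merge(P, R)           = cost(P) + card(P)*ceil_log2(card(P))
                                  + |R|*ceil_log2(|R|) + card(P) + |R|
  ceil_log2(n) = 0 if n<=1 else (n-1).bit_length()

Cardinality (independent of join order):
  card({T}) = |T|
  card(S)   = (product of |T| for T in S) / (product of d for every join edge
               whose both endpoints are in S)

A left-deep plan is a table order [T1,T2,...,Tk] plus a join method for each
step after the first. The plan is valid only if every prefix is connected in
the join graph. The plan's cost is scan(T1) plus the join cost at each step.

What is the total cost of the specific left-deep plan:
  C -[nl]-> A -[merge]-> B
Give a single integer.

12060

step 1: scan C: cost=60, card=60
step 2: join A via nl
    card(P join A) = 60*40/(3) = 800
    cost = 60 + 60*40 = 2460
step 3: join B via merge
    card(P join B) = 800*100/(5) = 16000
    cost = 2460 + 800*10 + 100*7 + 800 + 100 = 12060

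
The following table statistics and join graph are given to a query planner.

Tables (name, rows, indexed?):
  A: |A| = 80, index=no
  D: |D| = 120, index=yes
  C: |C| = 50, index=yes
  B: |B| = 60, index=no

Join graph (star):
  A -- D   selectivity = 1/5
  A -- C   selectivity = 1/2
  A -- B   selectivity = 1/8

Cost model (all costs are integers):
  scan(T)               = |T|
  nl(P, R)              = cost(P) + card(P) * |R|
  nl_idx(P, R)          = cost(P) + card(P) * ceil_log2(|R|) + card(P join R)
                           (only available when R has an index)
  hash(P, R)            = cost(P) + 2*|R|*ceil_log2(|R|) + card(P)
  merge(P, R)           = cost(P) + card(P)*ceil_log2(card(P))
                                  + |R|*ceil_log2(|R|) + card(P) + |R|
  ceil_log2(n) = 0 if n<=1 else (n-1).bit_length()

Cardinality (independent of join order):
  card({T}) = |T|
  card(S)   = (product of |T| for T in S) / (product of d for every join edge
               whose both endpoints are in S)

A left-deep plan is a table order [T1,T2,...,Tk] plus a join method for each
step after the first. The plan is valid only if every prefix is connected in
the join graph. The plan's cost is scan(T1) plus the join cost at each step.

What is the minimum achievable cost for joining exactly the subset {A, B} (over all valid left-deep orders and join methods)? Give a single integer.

Selinger DP over subsets of {A,B}:
  {A}: scan cost=80, card=80
  {B}: scan cost=60, card=60
  {AB}: card=600; try (B,hash)→880, (A,merge)→1120, (B,merge)→1140, (A,hash)→1240, (A,nl)→4860, (B,nl)→4880; best=880 via (B,hash)

880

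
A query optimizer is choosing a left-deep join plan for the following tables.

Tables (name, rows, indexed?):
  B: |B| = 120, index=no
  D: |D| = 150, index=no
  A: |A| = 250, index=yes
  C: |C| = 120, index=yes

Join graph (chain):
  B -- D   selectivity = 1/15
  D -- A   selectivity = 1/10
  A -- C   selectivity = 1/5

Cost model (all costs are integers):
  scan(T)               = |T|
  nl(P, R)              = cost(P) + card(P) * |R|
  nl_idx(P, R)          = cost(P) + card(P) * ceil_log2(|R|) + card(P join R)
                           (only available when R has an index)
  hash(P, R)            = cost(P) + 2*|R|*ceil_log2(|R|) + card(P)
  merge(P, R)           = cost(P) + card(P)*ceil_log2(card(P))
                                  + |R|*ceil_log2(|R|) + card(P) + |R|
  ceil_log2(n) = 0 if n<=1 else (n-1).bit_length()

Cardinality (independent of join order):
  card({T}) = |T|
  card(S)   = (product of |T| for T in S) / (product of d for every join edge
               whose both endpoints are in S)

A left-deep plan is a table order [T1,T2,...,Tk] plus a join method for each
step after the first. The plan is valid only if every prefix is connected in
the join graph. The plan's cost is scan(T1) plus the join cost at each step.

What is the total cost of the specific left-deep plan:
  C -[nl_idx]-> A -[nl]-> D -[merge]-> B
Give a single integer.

step 1: scan C: cost=120, card=120
step 2: join A via nl_idx
    card(P join A) = 120*250/(5) = 6000
    cost = 120 + 120*8 + 6000 = 7080
step 3: join D via nl
    card(P join D) = 6000*150/(10) = 90000
    cost = 7080 + 6000*150 = 907080
step 4: join B via merge
    card(P join B) = 90000*120/(15) = 720000
    cost = 907080 + 90000*17 + 120*7 + 90000 + 120 = 2528040

2528040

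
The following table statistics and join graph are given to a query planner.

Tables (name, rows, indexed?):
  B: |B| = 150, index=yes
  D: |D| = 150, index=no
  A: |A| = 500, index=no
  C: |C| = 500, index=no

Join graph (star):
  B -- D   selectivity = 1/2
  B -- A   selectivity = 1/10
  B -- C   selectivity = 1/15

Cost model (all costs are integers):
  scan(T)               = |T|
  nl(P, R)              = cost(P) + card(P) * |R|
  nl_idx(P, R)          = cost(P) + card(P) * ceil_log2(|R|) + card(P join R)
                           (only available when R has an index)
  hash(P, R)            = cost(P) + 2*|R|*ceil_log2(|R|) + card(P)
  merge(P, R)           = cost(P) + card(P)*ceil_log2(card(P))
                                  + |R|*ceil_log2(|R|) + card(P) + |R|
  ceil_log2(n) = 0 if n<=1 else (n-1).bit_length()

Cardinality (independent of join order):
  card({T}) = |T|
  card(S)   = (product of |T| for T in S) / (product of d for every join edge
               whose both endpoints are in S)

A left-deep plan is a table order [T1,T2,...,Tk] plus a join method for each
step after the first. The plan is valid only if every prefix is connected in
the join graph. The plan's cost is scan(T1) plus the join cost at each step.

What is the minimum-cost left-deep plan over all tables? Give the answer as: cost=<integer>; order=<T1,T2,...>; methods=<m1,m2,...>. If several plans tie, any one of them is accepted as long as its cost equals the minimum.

Selinger DP (subsets sized 1..n):
  {B}: scan cost=150, card=150
  {D}: scan cost=150, card=150
  {A}: scan cost=500, card=500
  {C}: scan cost=500, card=500
  {BD}: card=11250; try (D,hash)→2700, (B,hash)→2700, (D,merge)→2850, (B,merge)→2850, (B,nl_idx)→12600, (D,nl)→22650 …(+1); best=2700 via (D,hash)
  {AB}: card=7500; try (B,hash)→3400, (A,merge)→6500, (B,merge)→6850, (A,hash)→9300, (B,nl_idx)→12000, (A,nl)→75150 …(+1); best=3400 via (B,hash)
  {BC}: card=5000; try (B,hash)→3400, (C,merge)→6500, (B,merge)→6850, (C,hash)→9300, (B,nl_idx)→9500, (C,nl)→75150 …(+1); best=3400 via (B,hash)
  {ABD}: card=562500; try (D,hash)→13300, (A,hash)→22950, (D,merge)→109750, (A,merge)→176450, (D,nl)→1128400, (A,nl)→5627700; best=13300 via (D,hash)
  {BCD}: card=375000; try (D,hash)→10800, (C,hash)→22950, (D,merge)→74750, (C,merge)→176450, (D,nl)→753400, (C,nl)→5627700; best=10800 via (D,hash)
  {ABC}: card=250000; try (A,hash)→17400, (C,hash)→19900, (A,merge)→78400, (C,merge)→113400, (A,nl)→2503400, (C,nl)→3753400; best=17400 via (A,hash)
  {ABCD}: card=18750000; try (D,hash)→269800, (A,hash)→394800, (C,hash)→584800, (D,merge)→4768750, (A,merge)→7515800, (C,merge)→11830800 …(+3); best=269800 via (D,hash)

cost=269800; order=C,B,A,D; methods=hash,hash,hash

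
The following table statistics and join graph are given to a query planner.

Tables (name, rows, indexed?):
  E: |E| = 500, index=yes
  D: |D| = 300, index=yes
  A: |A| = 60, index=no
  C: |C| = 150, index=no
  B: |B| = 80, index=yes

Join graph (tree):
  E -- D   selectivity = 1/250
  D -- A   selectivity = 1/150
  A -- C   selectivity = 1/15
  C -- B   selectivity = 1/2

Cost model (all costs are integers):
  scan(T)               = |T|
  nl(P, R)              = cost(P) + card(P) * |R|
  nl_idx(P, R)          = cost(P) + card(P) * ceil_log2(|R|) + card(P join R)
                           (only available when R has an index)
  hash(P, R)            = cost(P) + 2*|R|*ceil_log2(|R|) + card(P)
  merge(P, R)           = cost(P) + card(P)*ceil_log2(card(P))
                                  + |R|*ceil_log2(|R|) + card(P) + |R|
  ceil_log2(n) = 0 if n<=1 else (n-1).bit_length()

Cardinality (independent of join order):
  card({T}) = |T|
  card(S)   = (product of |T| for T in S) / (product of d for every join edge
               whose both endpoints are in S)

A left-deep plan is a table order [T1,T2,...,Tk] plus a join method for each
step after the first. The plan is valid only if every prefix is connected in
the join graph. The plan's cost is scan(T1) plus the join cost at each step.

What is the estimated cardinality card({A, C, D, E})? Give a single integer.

Tables in S: A(60), C(150), D(300), E(500)
Edges inside S: E-D(d=250), D-A(d=150), A-C(d=15)
numerator = 60 * 150 * 300 * 500 = 1350000000
denominator = 250 * 150 * 15 = 562500
card(S) = 1350000000 / 562500 = 2400

2400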